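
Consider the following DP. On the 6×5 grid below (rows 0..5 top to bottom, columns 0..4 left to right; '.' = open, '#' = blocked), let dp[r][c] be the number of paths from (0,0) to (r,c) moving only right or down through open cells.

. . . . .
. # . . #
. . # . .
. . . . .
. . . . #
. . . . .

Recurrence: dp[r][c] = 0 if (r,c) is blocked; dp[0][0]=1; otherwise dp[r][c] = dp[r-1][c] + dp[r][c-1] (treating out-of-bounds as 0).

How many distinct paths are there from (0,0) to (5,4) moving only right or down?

18

r\c   0   1   2   3   4
  0   1   1   1   1   1
  1   1   0   1   2   0
  2   1   1   0   2   2
  3   1   2   2   4   6
  4   1   3   5   9   0
  5   1   4   9  18  18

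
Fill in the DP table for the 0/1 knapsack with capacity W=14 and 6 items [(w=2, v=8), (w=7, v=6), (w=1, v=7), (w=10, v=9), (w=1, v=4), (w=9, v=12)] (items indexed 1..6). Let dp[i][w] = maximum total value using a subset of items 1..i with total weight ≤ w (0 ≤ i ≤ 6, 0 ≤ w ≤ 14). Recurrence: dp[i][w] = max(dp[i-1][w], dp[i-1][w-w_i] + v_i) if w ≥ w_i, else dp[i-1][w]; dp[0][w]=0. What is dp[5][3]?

15

i\w   0   1   2   3   4   5   6   7   8   9  10  11  12  13  14
  0   0   0   0   0   0   0   0   0   0   0   0   0   0   0   0
  1   0   0   8   8   8   8   8   8   8   8   8   8   8   8   8
  2   0   0   8   8   8   8   8   8   8  14  14  14  14  14  14
  3   0   7   8  15  15  15  15  15  15  15  21  21  21  21  21
  4   0   7   8  15  15  15  15  15  15  15  21  21  21  24  24
  5   0   7  11  15  19  19  19  19  19  19  21  25  25  25  28
  6   0   7  11  15  19  19  19  19  19  19  21  25  27  31  31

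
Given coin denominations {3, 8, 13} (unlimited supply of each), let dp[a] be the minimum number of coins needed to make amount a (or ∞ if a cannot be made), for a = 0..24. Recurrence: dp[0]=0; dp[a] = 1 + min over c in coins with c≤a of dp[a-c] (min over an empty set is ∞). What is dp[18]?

6

 a  0  1  2  3  4  5  6  7  8  9 10 11 12 13 14 15 16 17 18 19 20 21 22 23 24
dp  0  -  -  1  -  -  2  -  1  3  -  2  4  1  3  5  2  4  6  3  5  2  4  6  3
(- denotes ∞ / unreachable)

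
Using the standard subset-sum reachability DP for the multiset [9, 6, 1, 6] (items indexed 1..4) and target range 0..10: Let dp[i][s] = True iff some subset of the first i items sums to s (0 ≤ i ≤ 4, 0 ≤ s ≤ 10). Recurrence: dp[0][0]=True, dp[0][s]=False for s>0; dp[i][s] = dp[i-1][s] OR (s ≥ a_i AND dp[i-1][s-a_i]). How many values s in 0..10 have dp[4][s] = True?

6

i\s   0   1   2   3   4   5   6   7   8   9  10
  0   T   F   F   F   F   F   F   F   F   F   F
  1   T   F   F   F   F   F   F   F   F   T   F
  2   T   F   F   F   F   F   T   F   F   T   F
  3   T   T   F   F   F   F   T   T   F   T   T
  4   T   T   F   F   F   F   T   T   F   T   T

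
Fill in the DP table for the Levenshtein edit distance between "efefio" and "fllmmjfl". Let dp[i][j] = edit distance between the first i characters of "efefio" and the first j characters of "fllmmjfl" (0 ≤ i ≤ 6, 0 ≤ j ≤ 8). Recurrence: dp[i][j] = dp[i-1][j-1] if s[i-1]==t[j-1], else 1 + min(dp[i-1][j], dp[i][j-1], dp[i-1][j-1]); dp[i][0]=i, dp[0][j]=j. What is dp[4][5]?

   ''  f  l  l  m  m  j  f  l
''  0  1  2  3  4  5  6  7  8
 e  1  1  2  3  4  5  6  7  8
 f  2  1  2  3  4  5  6  6  7
 e  3  2  2  3  4  5  6  7  7
 f  4  3  3  3  4  5  6  6  7
 i  5  4  4  4  4  5  6  7  7
 o  6  5  5  5  5  5  6  7  8

5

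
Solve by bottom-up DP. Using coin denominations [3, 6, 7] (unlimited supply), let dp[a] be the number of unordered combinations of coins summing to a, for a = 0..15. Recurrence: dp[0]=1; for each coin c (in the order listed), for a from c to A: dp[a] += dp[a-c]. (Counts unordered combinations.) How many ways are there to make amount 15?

after  coin     0     1     2     3     4     5     6     7     8     9    10    11    12    13    14    15
          3     1     0     0     1     0     0     1     0     0     1     0     0     1     0     0     1
          6     1     0     0     1     0     0     2     0     0     2     0     0     3     0     0     3
          7     1     0     0     1     0     0     2     1     0     2     1     0     3     2     1     3

3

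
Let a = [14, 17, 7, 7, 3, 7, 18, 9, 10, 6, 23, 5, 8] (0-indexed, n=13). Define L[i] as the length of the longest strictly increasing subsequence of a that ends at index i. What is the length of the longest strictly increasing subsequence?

   i    0    1    2    3    4    5    6    7    8    9   10   11   12
a[i]   14   17    7    7    3    7   18    9   10    6   23    5    8
L[i]    1    2    1    1    1    2    3    3    4    2    5    2    3

5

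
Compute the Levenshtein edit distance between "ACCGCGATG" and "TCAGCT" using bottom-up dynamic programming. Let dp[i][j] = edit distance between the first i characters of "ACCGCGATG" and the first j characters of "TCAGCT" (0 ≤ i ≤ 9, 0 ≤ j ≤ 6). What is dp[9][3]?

7

   ''  T  C  A  G  C  T
''  0  1  2  3  4  5  6
 A  1  1  2  2  3  4  5
 C  2  2  1  2  3  3  4
 C  3  3  2  2  3  3  4
 G  4  4  3  3  2  3  4
 C  5  5  4  4  3  2  3
 G  6  6  5  5  4  3  3
 A  7  7  6  5  5  4  4
 T  8  7  7  6  6  5  4
 G  9  8  8  7  6  6  5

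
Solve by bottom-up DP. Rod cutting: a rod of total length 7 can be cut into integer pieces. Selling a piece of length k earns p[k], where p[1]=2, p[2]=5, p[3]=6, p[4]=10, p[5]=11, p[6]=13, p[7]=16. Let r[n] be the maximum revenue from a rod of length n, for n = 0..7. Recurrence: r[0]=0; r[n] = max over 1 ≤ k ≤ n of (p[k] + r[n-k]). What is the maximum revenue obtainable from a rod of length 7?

   n    0    1    2    3    4    5    6    7
r[n]    0    2    5    7   10   12   15   17

17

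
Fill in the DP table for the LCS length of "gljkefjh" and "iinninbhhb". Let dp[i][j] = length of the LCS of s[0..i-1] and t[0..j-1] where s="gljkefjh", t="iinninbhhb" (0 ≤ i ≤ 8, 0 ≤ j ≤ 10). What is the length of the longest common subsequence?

1

   ''  i  i  n  n  i  n  b  h  h  b
''  0  0  0  0  0  0  0  0  0  0  0
 g  0  0  0  0  0  0  0  0  0  0  0
 l  0  0  0  0  0  0  0  0  0  0  0
 j  0  0  0  0  0  0  0  0  0  0  0
 k  0  0  0  0  0  0  0  0  0  0  0
 e  0  0  0  0  0  0  0  0  0  0  0
 f  0  0  0  0  0  0  0  0  0  0  0
 j  0  0  0  0  0  0  0  0  0  0  0
 h  0  0  0  0  0  0  0  0  1  1  1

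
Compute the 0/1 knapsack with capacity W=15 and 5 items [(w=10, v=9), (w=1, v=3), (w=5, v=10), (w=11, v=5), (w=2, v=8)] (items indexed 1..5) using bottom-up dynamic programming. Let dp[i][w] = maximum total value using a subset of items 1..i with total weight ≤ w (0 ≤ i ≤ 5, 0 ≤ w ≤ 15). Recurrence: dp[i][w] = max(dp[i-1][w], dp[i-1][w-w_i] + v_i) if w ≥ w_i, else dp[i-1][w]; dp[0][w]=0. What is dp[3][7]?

i\w   0   1   2   3   4   5   6   7   8   9  10  11  12  13  14  15
  0   0   0   0   0   0   0   0   0   0   0   0   0   0   0   0   0
  1   0   0   0   0   0   0   0   0   0   0   9   9   9   9   9   9
  2   0   3   3   3   3   3   3   3   3   3   9  12  12  12  12  12
  3   0   3   3   3   3  10  13  13  13  13  13  13  13  13  13  19
  4   0   3   3   3   3  10  13  13  13  13  13  13  13  13  13  19
  5   0   3   8  11  11  11  13  18  21  21  21  21  21  21  21  21

13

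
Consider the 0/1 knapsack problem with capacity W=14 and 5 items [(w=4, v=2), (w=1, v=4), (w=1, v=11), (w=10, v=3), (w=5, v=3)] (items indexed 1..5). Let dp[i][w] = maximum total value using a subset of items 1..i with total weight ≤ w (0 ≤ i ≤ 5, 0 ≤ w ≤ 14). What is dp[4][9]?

17

i\w   0   1   2   3   4   5   6   7   8   9  10  11  12  13  14
  0   0   0   0   0   0   0   0   0   0   0   0   0   0   0   0
  1   0   0   0   0   2   2   2   2   2   2   2   2   2   2   2
  2   0   4   4   4   4   6   6   6   6   6   6   6   6   6   6
  3   0  11  15  15  15  15  17  17  17  17  17  17  17  17  17
  4   0  11  15  15  15  15  17  17  17  17  17  17  18  18  18
  5   0  11  15  15  15  15  17  18  18  18  18  20  20  20  20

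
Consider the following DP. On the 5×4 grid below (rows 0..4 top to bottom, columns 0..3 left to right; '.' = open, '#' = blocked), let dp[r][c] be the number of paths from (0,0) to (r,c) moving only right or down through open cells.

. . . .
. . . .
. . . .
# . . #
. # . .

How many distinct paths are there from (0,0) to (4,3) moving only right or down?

r\c   0   1   2   3
  0   1   1   1   1
  1   1   2   3   4
  2   1   3   6  10
  3   0   3   9   0
  4   0   0   9   9

9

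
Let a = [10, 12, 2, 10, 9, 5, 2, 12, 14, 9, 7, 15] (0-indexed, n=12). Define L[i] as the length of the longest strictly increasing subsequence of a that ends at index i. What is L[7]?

3

   i    0    1    2    3    4    5    6    7    8    9   10   11
a[i]   10   12    2   10    9    5    2   12   14    9    7   15
L[i]    1    2    1    2    2    2    1    3    4    3    3    5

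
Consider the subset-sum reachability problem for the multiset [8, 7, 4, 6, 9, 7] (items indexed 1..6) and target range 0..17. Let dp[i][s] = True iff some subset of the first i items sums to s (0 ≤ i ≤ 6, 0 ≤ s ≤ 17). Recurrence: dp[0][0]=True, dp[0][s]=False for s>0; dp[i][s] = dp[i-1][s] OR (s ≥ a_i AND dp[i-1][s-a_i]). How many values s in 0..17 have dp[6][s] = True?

i\s   0   1   2   3   4   5   6   7   8   9  10  11  12  13  14  15  16  17
  0   T   F   F   F   F   F   F   F   F   F   F   F   F   F   F   F   F   F
  1   T   F   F   F   F   F   F   F   T   F   F   F   F   F   F   F   F   F
  2   T   F   F   F   F   F   F   T   T   F   F   F   F   F   F   T   F   F
  3   T   F   F   F   T   F   F   T   T   F   F   T   T   F   F   T   F   F
  4   T   F   F   F   T   F   T   T   T   F   T   T   T   T   T   T   F   T
  5   T   F   F   F   T   F   T   T   T   T   T   T   T   T   T   T   T   T
  6   T   F   F   F   T   F   T   T   T   T   T   T   T   T   T   T   T   T

14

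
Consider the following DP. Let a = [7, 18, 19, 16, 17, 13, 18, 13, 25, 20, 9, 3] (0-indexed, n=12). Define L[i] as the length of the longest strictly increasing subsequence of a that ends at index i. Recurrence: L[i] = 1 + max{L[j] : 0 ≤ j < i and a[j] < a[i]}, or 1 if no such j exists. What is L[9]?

5

   i    0    1    2    3    4    5    6    7    8    9   10   11
a[i]    7   18   19   16   17   13   18   13   25   20    9    3
L[i]    1    2    3    2    3    2    4    2    5    5    2    1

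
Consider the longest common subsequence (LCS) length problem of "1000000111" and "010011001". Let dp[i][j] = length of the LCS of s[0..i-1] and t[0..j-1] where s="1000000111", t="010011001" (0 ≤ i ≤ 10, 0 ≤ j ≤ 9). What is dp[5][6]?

3

   ''  0  1  0  0  1  1  0  0  1
''  0  0  0  0  0  0  0  0  0  0
 1  0  0  1  1  1  1  1  1  1  1
 0  0  1  1  2  2  2  2  2  2  2
 0  0  1  1  2  3  3  3  3  3  3
 0  0  1  1  2  3  3  3  4  4  4
 0  0  1  1  2  3  3  3  4  5  5
 0  0  1  1  2  3  3  3  4  5  5
 0  0  1  1  2  3  3  3  4  5  5
 1  0  1  2  2  3  4  4  4  5  6
 1  0  1  2  2  3  4  5  5  5  6
 1  0  1  2  2  3  4  5  5  5  6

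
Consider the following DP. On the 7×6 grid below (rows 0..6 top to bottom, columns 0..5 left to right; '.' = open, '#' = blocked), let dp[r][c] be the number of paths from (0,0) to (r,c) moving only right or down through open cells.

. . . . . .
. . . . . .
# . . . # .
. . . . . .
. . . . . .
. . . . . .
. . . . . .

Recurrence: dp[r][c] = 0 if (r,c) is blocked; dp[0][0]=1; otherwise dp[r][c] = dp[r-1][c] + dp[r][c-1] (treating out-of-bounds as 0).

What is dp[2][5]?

r\c   0   1   2   3   4   5
  0   1   1   1   1   1   1
  1   1   2   3   4   5   6
  2   0   2   5   9   0   6
  3   0   2   7  16  16  22
  4   0   2   9  25  41  63
  5   0   2  11  36  77 140
  6   0   2  13  49 126 266

6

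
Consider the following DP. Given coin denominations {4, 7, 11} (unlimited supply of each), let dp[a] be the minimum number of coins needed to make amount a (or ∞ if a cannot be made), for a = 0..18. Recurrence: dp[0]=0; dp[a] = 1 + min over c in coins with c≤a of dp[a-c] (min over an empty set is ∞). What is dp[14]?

 a  0  1  2  3  4  5  6  7  8  9 10 11 12 13 14 15 16 17 18
dp  0  -  -  -  1  -  -  1  2  -  -  1  3  -  2  2  4  -  2
(- denotes ∞ / unreachable)

2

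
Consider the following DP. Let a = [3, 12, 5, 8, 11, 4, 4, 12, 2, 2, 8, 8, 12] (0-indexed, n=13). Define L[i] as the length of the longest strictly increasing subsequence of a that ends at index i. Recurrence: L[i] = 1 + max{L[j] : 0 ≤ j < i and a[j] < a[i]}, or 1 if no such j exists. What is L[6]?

2

   i    0    1    2    3    4    5    6    7    8    9   10   11   12
a[i]    3   12    5    8   11    4    4   12    2    2    8    8   12
L[i]    1    2    2    3    4    2    2    5    1    1    3    3    5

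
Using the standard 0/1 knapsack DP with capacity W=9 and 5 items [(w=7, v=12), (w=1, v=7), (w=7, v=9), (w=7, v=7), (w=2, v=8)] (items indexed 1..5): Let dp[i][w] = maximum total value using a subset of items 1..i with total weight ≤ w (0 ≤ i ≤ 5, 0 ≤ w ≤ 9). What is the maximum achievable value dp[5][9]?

i\w   0   1   2   3   4   5   6   7   8   9
  0   0   0   0   0   0   0   0   0   0   0
  1   0   0   0   0   0   0   0  12  12  12
  2   0   7   7   7   7   7   7  12  19  19
  3   0   7   7   7   7   7   7  12  19  19
  4   0   7   7   7   7   7   7  12  19  19
  5   0   7   8  15  15  15  15  15  19  20

20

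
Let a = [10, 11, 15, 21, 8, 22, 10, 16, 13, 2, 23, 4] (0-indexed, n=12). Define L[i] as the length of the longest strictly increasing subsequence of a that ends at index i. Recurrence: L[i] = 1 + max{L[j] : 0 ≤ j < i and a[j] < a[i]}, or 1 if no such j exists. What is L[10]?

6

   i    0    1    2    3    4    5    6    7    8    9   10   11
a[i]   10   11   15   21    8   22   10   16   13    2   23    4
L[i]    1    2    3    4    1    5    2    4    3    1    6    2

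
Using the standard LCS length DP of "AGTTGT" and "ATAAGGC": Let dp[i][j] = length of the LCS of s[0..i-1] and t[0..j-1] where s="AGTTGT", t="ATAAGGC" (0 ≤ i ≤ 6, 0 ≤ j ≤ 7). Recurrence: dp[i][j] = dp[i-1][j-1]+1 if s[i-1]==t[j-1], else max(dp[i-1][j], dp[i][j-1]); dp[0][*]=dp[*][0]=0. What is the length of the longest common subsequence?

3

   ''  A  T  A  A  G  G  C
''  0  0  0  0  0  0  0  0
 A  0  1  1  1  1  1  1  1
 G  0  1  1  1  1  2  2  2
 T  0  1  2  2  2  2  2  2
 T  0  1  2  2  2  2  2  2
 G  0  1  2  2  2  3  3  3
 T  0  1  2  2  2  3  3  3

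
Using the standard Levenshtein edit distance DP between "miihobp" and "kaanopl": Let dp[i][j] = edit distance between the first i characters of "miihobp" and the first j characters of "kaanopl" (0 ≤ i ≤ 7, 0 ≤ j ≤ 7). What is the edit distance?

6

   ''  k  a  a  n  o  p  l
''  0  1  2  3  4  5  6  7
 m  1  1  2  3  4  5  6  7
 i  2  2  2  3  4  5  6  7
 i  3  3  3  3  4  5  6  7
 h  4  4  4  4  4  5  6  7
 o  5  5  5  5  5  4  5  6
 b  6  6  6  6  6  5  5  6
 p  7  7  7  7  7  6  5  6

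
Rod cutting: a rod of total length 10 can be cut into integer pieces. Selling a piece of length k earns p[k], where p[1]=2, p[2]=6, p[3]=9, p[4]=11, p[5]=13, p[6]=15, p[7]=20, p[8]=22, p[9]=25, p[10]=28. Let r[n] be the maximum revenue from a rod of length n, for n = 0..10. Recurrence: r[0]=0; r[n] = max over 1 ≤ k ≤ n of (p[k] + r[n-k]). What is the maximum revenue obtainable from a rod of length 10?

   n    0    1    2    3    4    5    6    7    8    9   10
r[n]    0    2    6    9   12   15   18   21   24   27   30

30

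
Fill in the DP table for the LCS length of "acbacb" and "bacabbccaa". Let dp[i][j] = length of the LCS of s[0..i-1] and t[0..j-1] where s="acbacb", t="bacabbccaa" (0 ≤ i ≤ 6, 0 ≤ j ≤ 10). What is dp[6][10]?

   ''  b  a  c  a  b  b  c  c  a  a
''  0  0  0  0  0  0  0  0  0  0  0
 a  0  0  1  1  1  1  1  1  1  1  1
 c  0  0  1  2  2  2  2  2  2  2  2
 b  0  1  1  2  2  3  3  3  3  3  3
 a  0  1  2  2  3  3  3  3  3  4  4
 c  0  1  2  3  3  3  3  4  4  4  4
 b  0  1  2  3  3  4  4  4  4  4  4

4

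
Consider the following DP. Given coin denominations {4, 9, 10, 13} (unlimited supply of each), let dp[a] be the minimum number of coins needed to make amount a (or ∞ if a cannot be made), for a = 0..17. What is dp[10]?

1

 a  0  1  2  3  4  5  6  7  8  9 10 11 12 13 14 15 16 17
dp  0  -  -  -  1  -  -  -  2  1  1  -  3  1  2  -  4  2
(- denotes ∞ / unreachable)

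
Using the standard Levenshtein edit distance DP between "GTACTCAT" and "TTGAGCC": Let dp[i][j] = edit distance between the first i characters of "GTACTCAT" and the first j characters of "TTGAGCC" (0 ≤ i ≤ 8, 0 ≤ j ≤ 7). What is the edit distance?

   ''  T  T  G  A  G  C  C
''  0  1  2  3  4  5  6  7
 G  1  1  2  2  3  4  5  6
 T  2  1  1  2  3  4  5  6
 A  3  2  2  2  2  3  4  5
 C  4  3  3  3  3  3  3  4
 T  5  4  3  4  4  4  4  4
 C  6  5  4  4  5  5  4  4
 A  7  6  5  5  4  5  5  5
 T  8  7  6  6  5  5  6  6

6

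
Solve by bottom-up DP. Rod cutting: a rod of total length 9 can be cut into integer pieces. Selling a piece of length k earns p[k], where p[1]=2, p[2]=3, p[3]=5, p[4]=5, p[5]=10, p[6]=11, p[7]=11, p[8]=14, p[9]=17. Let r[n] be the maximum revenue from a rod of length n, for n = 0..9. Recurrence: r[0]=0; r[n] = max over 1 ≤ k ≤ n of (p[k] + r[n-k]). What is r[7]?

   n    0    1    2    3    4    5    6    7    8    9
r[n]    0    2    4    6    8   10   12   14   16   18

14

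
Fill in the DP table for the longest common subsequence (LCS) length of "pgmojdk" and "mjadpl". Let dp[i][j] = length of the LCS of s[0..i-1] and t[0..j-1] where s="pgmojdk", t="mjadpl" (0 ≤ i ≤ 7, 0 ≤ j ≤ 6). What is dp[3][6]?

1

   ''  m  j  a  d  p  l
''  0  0  0  0  0  0  0
 p  0  0  0  0  0  1  1
 g  0  0  0  0  0  1  1
 m  0  1  1  1  1  1  1
 o  0  1  1  1  1  1  1
 j  0  1  2  2  2  2  2
 d  0  1  2  2  3  3  3
 k  0  1  2  2  3  3  3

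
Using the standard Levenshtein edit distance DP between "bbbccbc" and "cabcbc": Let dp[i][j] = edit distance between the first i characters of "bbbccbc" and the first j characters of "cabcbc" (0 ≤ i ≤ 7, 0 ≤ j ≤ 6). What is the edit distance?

3

   ''  c  a  b  c  b  c
''  0  1  2  3  4  5  6
 b  1  1  2  2  3  4  5
 b  2  2  2  2  3  3  4
 b  3  3  3  2  3  3  4
 c  4  3  4  3  2  3  3
 c  5  4  4  4  3  3  3
 b  6  5  5  4  4  3  4
 c  7  6  6  5  4  4  3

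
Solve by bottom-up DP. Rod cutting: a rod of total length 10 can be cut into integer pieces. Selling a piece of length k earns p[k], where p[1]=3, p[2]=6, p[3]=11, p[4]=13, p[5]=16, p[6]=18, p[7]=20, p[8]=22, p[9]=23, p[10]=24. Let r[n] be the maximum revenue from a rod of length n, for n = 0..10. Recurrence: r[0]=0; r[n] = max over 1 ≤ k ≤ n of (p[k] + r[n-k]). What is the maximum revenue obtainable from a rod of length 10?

36

   n    0    1    2    3    4    5    6    7    8    9   10
r[n]    0    3    6   11   14   17   22   25   28   33   36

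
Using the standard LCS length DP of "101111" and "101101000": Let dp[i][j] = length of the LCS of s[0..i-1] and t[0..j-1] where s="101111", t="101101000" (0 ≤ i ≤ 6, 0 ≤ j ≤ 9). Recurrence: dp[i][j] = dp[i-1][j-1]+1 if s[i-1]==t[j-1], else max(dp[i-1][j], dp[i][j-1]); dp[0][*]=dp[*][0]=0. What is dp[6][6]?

5

   ''  1  0  1  1  0  1  0  0  0
''  0  0  0  0  0  0  0  0  0  0
 1  0  1  1  1  1  1  1  1  1  1
 0  0  1  2  2  2  2  2  2  2  2
 1  0  1  2  3  3  3  3  3  3  3
 1  0  1  2  3  4  4  4  4  4  4
 1  0  1  2  3  4  4  5  5  5  5
 1  0  1  2  3  4  4  5  5  5  5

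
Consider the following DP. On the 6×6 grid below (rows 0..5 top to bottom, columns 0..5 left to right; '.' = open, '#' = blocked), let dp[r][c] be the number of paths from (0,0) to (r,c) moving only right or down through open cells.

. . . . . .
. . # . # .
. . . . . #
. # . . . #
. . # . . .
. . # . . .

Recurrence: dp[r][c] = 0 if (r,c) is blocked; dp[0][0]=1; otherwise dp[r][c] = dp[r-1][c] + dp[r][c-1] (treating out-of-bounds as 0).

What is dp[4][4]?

18

r\c   0   1   2   3   4   5
  0   1   1   1   1   1   1
  1   1   2   0   1   0   1
  2   1   3   3   4   4   0
  3   1   0   3   7  11   0
  4   1   1   0   7  18  18
  5   1   2   0   7  25  43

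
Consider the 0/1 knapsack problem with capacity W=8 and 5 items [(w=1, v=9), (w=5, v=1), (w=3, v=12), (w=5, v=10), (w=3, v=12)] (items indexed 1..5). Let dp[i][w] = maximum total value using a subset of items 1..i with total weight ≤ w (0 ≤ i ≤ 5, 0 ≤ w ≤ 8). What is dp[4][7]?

i\w   0   1   2   3   4   5   6   7   8
  0   0   0   0   0   0   0   0   0   0
  1   0   9   9   9   9   9   9   9   9
  2   0   9   9   9   9   9  10  10  10
  3   0   9   9  12  21  21  21  21  21
  4   0   9   9  12  21  21  21  21  22
  5   0   9   9  12  21  21  24  33  33

21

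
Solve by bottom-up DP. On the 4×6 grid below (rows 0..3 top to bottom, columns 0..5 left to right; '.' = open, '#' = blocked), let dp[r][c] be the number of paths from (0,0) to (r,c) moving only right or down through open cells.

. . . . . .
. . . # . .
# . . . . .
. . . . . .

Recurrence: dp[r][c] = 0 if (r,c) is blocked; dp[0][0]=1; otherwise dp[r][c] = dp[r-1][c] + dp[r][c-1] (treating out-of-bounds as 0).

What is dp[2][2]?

r\c   0   1   2   3   4   5
  0   1   1   1   1   1   1
  1   1   2   3   0   1   2
  2   0   2   5   5   6   8
  3   0   2   7  12  18  26

5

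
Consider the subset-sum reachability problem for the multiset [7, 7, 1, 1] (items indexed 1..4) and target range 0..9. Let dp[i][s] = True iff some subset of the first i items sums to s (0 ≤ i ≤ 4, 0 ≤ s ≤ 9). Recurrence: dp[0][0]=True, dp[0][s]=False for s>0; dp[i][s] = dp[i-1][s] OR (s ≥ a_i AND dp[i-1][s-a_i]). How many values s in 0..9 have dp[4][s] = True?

i\s   0   1   2   3   4   5   6   7   8   9
  0   T   F   F   F   F   F   F   F   F   F
  1   T   F   F   F   F   F   F   T   F   F
  2   T   F   F   F   F   F   F   T   F   F
  3   T   T   F   F   F   F   F   T   T   F
  4   T   T   T   F   F   F   F   T   T   T

6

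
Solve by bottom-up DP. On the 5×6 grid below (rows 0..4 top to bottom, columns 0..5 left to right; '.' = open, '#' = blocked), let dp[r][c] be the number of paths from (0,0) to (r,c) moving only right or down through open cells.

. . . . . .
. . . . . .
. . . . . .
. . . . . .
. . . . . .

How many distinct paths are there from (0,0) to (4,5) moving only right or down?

126

r\c   0   1   2   3   4   5
  0   1   1   1   1   1   1
  1   1   2   3   4   5   6
  2   1   3   6  10  15  21
  3   1   4  10  20  35  56
  4   1   5  15  35  70 126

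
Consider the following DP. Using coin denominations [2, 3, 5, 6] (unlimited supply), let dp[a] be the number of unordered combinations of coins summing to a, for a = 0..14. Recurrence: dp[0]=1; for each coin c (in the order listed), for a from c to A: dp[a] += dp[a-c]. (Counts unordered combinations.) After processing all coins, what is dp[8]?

4

after  coin     0     1     2     3     4     5     6     7     8     9    10    11    12    13    14
          2     1     0     1     0     1     0     1     0     1     0     1     0     1     0     1
          3     1     0     1     1     1     1     2     1     2     2     2     2     3     2     3
          5     1     0     1     1     1     2     2     2     3     3     4     4     5     5     6
          6     1     0     1     1     1     2     3     2     4     4     5     6     8     7    10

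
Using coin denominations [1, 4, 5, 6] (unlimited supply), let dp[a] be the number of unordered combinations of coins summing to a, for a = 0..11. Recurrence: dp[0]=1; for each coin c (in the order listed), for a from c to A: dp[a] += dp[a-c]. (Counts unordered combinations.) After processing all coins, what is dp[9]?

6

after  coin     0     1     2     3     4     5     6     7     8     9    10    11
          1     1     1     1     1     1     1     1     1     1     1     1     1
          4     1     1     1     1     2     2     2     2     3     3     3     3
          5     1     1     1     1     2     3     3     3     4     5     6     6
          6     1     1     1     1     2     3     4     4     5     6     8     9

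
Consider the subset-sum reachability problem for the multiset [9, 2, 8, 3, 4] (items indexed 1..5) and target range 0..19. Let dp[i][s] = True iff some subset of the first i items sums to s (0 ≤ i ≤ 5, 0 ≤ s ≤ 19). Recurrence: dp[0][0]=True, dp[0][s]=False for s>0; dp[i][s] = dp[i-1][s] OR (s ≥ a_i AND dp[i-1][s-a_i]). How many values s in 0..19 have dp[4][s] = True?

i\s   0   1   2   3   4   5   6   7   8   9  10  11  12  13  14  15  16  17  18  19
  0   T   F   F   F   F   F   F   F   F   F   F   F   F   F   F   F   F   F   F   F
  1   T   F   F   F   F   F   F   F   F   T   F   F   F   F   F   F   F   F   F   F
  2   T   F   T   F   F   F   F   F   F   T   F   T   F   F   F   F   F   F   F   F
  3   T   F   T   F   F   F   F   F   T   T   T   T   F   F   F   F   F   T   F   T
  4   T   F   T   T   F   T   F   F   T   T   T   T   T   T   T   F   F   T   F   T
  5   T   F   T   T   T   T   T   T   T   T   T   T   T   T   T   T   T   T   T   T

13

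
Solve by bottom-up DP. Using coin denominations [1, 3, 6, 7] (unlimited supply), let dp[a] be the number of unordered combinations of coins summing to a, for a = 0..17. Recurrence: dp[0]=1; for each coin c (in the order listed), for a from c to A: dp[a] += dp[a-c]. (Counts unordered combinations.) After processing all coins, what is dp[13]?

13

after  coin     0     1     2     3     4     5     6     7     8     9    10    11    12    13    14    15    16    17
          1     1     1     1     1     1     1     1     1     1     1     1     1     1     1     1     1     1     1
          3     1     1     1     2     2     2     3     3     3     4     4     4     5     5     5     6     6     6
          6     1     1     1     2     2     2     4     4     4     6     6     6     9     9     9    12    12    12
          7     1     1     1     2     2     2     4     5     5     7     8     8    11    13    14    17    19    20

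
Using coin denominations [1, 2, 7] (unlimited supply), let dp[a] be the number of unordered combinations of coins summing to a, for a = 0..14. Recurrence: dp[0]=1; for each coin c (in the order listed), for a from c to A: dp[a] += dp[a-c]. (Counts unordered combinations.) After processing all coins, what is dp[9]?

after  coin     0     1     2     3     4     5     6     7     8     9    10    11    12    13    14
          1     1     1     1     1     1     1     1     1     1     1     1     1     1     1     1
          2     1     1     2     2     3     3     4     4     5     5     6     6     7     7     8
          7     1     1     2     2     3     3     4     5     6     7     8     9    10    11    13

7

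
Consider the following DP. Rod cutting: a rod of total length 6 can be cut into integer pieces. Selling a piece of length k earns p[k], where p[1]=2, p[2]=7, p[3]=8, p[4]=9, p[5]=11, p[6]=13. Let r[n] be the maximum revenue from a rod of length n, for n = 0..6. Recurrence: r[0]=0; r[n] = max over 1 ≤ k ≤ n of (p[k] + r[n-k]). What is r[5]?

   n    0    1    2    3    4    5    6
r[n]    0    2    7    9   14   16   21

16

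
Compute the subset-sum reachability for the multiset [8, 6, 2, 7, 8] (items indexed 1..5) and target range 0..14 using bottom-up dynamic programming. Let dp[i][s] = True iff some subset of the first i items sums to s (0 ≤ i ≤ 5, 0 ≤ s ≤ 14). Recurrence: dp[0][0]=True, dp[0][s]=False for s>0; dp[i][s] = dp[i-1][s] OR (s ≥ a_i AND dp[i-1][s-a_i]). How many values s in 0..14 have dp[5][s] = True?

9

i\s   0   1   2   3   4   5   6   7   8   9  10  11  12  13  14
  0   T   F   F   F   F   F   F   F   F   F   F   F   F   F   F
  1   T   F   F   F   F   F   F   F   T   F   F   F   F   F   F
  2   T   F   F   F   F   F   T   F   T   F   F   F   F   F   T
  3   T   F   T   F   F   F   T   F   T   F   T   F   F   F   T
  4   T   F   T   F   F   F   T   T   T   T   T   F   F   T   T
  5   T   F   T   F   F   F   T   T   T   T   T   F   F   T   T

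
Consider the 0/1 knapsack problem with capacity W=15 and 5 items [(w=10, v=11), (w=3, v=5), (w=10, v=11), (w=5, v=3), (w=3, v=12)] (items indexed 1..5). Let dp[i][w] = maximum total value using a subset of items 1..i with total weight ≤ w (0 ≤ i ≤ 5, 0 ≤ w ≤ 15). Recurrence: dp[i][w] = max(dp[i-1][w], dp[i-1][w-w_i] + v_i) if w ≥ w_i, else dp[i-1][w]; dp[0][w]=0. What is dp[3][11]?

i\w   0   1   2   3   4   5   6   7   8   9  10  11  12  13  14  15
  0   0   0   0   0   0   0   0   0   0   0   0   0   0   0   0   0
  1   0   0   0   0   0   0   0   0   0   0  11  11  11  11  11  11
  2   0   0   0   5   5   5   5   5   5   5  11  11  11  16  16  16
  3   0   0   0   5   5   5   5   5   5   5  11  11  11  16  16  16
  4   0   0   0   5   5   5   5   5   8   8  11  11  11  16  16  16
  5   0   0   0  12  12  12  17  17  17  17  17  20  20  23  23  23

11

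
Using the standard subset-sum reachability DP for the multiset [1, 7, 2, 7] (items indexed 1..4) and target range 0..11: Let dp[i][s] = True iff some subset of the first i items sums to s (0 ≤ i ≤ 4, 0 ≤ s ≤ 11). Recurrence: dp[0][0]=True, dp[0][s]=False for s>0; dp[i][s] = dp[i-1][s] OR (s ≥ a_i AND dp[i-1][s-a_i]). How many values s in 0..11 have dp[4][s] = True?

8

i\s   0   1   2   3   4   5   6   7   8   9  10  11
  0   T   F   F   F   F   F   F   F   F   F   F   F
  1   T   T   F   F   F   F   F   F   F   F   F   F
  2   T   T   F   F   F   F   F   T   T   F   F   F
  3   T   T   T   T   F   F   F   T   T   T   T   F
  4   T   T   T   T   F   F   F   T   T   T   T   F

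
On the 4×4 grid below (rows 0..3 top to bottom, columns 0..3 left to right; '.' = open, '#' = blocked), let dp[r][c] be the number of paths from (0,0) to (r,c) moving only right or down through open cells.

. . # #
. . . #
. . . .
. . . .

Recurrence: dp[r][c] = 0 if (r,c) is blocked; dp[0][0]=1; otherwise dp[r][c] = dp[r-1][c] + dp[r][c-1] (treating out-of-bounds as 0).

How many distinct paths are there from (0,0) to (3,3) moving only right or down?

14

r\c   0   1   2   3
  0   1   1   0   0
  1   1   2   2   0
  2   1   3   5   5
  3   1   4   9  14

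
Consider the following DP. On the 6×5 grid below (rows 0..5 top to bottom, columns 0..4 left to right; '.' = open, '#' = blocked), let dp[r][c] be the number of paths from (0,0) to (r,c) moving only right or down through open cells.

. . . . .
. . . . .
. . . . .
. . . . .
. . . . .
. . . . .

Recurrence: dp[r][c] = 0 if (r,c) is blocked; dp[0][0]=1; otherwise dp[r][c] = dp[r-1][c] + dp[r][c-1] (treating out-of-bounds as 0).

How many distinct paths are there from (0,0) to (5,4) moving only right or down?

r\c   0   1   2   3   4
  0   1   1   1   1   1
  1   1   2   3   4   5
  2   1   3   6  10  15
  3   1   4  10  20  35
  4   1   5  15  35  70
  5   1   6  21  56 126

126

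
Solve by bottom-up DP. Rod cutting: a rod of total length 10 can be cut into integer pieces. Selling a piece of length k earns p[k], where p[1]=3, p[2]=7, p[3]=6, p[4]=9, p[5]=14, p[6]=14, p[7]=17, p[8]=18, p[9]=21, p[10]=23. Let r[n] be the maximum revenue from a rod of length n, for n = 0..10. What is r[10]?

35

   n    0    1    2    3    4    5    6    7    8    9   10
r[n]    0    3    7   10   14   17   21   24   28   31   35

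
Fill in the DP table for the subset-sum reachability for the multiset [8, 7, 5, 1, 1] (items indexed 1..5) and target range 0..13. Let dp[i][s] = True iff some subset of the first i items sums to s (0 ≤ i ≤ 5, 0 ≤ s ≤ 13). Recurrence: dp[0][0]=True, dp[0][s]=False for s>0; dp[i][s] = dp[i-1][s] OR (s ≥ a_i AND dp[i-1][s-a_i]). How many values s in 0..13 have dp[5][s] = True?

11

i\s   0   1   2   3   4   5   6   7   8   9  10  11  12  13
  0   T   F   F   F   F   F   F   F   F   F   F   F   F   F
  1   T   F   F   F   F   F   F   F   T   F   F   F   F   F
  2   T   F   F   F   F   F   F   T   T   F   F   F   F   F
  3   T   F   F   F   F   T   F   T   T   F   F   F   T   T
  4   T   T   F   F   F   T   T   T   T   T   F   F   T   T
  5   T   T   T   F   F   T   T   T   T   T   T   F   T   T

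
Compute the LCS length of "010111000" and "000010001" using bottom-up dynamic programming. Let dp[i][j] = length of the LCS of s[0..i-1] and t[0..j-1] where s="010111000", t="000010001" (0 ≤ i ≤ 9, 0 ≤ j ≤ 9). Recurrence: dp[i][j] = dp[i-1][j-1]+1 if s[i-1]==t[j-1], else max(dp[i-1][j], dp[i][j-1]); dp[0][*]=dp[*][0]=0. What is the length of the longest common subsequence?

6

   ''  0  0  0  0  1  0  0  0  1
''  0  0  0  0  0  0  0  0  0  0
 0  0  1  1  1  1  1  1  1  1  1
 1  0  1  1  1  1  2  2  2  2  2
 0  0  1  2  2  2  2  3  3  3  3
 1  0  1  2  2  2  3  3  3  3  4
 1  0  1  2  2  2  3  3  3  3  4
 1  0  1  2  2  2  3  3  3  3  4
 0  0  1  2  3  3  3  4  4  4  4
 0  0  1  2  3  4  4  4  5  5  5
 0  0  1  2  3  4  4  5  5  6  6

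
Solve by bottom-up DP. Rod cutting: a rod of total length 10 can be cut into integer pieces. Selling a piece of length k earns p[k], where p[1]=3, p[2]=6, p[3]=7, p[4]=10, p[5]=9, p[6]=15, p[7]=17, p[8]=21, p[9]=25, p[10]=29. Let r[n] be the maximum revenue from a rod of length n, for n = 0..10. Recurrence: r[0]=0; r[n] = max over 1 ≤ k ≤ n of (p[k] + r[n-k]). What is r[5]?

15

   n    0    1    2    3    4    5    6    7    8    9   10
r[n]    0    3    6    9   12   15   18   21   24   27   30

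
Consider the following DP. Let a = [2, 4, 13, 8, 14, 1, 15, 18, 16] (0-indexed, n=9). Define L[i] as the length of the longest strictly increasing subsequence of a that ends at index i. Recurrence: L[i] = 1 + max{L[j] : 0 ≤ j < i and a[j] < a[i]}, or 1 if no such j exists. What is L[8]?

   i    0    1    2    3    4    5    6    7    8
a[i]    2    4   13    8   14    1   15   18   16
L[i]    1    2    3    3    4    1    5    6    6

6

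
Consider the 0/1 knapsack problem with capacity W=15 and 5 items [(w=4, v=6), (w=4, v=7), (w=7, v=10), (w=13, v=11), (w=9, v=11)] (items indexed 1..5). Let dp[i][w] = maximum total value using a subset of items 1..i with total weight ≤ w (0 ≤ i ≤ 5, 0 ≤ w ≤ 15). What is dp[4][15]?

23

i\w   0   1   2   3   4   5   6   7   8   9  10  11  12  13  14  15
  0   0   0   0   0   0   0   0   0   0   0   0   0   0   0   0   0
  1   0   0   0   0   6   6   6   6   6   6   6   6   6   6   6   6
  2   0   0   0   0   7   7   7   7  13  13  13  13  13  13  13  13
  3   0   0   0   0   7   7   7  10  13  13  13  17  17  17  17  23
  4   0   0   0   0   7   7   7  10  13  13  13  17  17  17  17  23
  5   0   0   0   0   7   7   7  10  13  13  13  17  17  18  18  23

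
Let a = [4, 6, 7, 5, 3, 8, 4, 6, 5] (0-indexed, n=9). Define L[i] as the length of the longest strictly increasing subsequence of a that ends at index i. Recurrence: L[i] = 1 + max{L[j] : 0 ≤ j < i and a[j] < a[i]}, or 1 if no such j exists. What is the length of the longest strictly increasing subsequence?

4

   i    0    1    2    3    4    5    6    7    8
a[i]    4    6    7    5    3    8    4    6    5
L[i]    1    2    3    2    1    4    2    3    3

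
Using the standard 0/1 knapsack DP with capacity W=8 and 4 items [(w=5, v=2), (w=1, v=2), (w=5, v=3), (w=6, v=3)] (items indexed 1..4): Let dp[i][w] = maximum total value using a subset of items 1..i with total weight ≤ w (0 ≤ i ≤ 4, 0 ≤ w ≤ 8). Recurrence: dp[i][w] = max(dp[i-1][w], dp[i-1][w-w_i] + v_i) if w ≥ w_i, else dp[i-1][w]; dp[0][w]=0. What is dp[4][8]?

i\w   0   1   2   3   4   5   6   7   8
  0   0   0   0   0   0   0   0   0   0
  1   0   0   0   0   0   2   2   2   2
  2   0   2   2   2   2   2   4   4   4
  3   0   2   2   2   2   3   5   5   5
  4   0   2   2   2   2   3   5   5   5

5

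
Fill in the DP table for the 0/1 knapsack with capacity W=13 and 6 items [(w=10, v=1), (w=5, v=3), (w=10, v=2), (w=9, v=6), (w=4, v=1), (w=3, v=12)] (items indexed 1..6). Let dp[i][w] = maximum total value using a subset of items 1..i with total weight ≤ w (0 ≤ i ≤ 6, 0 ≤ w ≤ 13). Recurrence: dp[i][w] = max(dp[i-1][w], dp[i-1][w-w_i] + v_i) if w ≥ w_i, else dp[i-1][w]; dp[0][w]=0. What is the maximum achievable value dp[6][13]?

18

i\w   0   1   2   3   4   5   6   7   8   9  10  11  12  13
  0   0   0   0   0   0   0   0   0   0   0   0   0   0   0
  1   0   0   0   0   0   0   0   0   0   0   1   1   1   1
  2   0   0   0   0   0   3   3   3   3   3   3   3   3   3
  3   0   0   0   0   0   3   3   3   3   3   3   3   3   3
  4   0   0   0   0   0   3   3   3   3   6   6   6   6   6
  5   0   0   0   0   1   3   3   3   3   6   6   6   6   7
  6   0   0   0  12  12  12  12  13  15  15  15  15  18  18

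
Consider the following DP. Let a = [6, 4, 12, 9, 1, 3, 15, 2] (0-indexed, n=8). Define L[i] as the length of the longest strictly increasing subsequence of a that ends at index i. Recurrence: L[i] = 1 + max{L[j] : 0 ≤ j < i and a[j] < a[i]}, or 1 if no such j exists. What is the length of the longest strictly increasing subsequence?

   i    0    1    2    3    4    5    6    7
a[i]    6    4   12    9    1    3   15    2
L[i]    1    1    2    2    1    2    3    2

3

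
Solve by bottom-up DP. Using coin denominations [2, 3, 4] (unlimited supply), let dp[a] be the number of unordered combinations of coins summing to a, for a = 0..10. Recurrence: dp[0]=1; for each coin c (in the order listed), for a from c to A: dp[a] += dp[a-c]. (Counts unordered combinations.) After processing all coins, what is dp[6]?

after  coin     0     1     2     3     4     5     6     7     8     9    10
          2     1     0     1     0     1     0     1     0     1     0     1
          3     1     0     1     1     1     1     2     1     2     2     2
          4     1     0     1     1     2     1     3     2     4     3     5

3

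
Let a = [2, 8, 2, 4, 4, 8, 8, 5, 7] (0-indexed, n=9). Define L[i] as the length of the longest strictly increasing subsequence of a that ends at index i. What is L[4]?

2

   i    0    1    2    3    4    5    6    7    8
a[i]    2    8    2    4    4    8    8    5    7
L[i]    1    2    1    2    2    3    3    3    4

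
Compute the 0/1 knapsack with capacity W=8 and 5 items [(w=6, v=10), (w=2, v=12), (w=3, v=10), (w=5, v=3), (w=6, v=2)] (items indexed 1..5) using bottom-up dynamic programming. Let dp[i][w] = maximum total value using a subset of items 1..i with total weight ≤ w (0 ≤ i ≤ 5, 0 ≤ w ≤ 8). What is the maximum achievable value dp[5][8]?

22

i\w   0   1   2   3   4   5   6   7   8
  0   0   0   0   0   0   0   0   0   0
  1   0   0   0   0   0   0  10  10  10
  2   0   0  12  12  12  12  12  12  22
  3   0   0  12  12  12  22  22  22  22
  4   0   0  12  12  12  22  22  22  22
  5   0   0  12  12  12  22  22  22  22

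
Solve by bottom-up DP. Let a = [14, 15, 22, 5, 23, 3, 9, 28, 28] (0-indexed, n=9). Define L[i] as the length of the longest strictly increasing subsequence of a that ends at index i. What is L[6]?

2

   i    0    1    2    3    4    5    6    7    8
a[i]   14   15   22    5   23    3    9   28   28
L[i]    1    2    3    1    4    1    2    5    5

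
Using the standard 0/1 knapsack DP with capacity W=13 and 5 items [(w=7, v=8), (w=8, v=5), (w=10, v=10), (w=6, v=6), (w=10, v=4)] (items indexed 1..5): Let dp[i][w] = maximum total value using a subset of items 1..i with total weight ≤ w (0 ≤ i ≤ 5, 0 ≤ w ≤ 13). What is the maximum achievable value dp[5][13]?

i\w   0   1   2   3   4   5   6   7   8   9  10  11  12  13
  0   0   0   0   0   0   0   0   0   0   0   0   0   0   0
  1   0   0   0   0   0   0   0   8   8   8   8   8   8   8
  2   0   0   0   0   0   0   0   8   8   8   8   8   8   8
  3   0   0   0   0   0   0   0   8   8   8  10  10  10  10
  4   0   0   0   0   0   0   6   8   8   8  10  10  10  14
  5   0   0   0   0   0   0   6   8   8   8  10  10  10  14

14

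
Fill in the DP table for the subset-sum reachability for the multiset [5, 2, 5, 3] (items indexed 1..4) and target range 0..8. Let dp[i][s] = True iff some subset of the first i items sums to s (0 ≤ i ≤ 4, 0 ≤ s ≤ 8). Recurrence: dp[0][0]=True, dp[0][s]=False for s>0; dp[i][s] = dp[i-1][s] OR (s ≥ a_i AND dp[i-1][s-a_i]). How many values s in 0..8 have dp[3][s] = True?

4

i\s   0   1   2   3   4   5   6   7   8
  0   T   F   F   F   F   F   F   F   F
  1   T   F   F   F   F   T   F   F   F
  2   T   F   T   F   F   T   F   T   F
  3   T   F   T   F   F   T   F   T   F
  4   T   F   T   T   F   T   F   T   T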